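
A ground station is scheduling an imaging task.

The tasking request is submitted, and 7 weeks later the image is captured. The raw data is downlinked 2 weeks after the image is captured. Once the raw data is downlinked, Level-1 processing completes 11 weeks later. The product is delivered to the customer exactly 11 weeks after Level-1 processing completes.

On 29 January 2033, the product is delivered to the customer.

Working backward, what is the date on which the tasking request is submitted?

26 June 2032

The product is delivered to the customer: Jan 29, 2033.
Level-1 processing completes: Jan 29, 2033 − 11 weeks = Nov 13, 2032.
The raw data is downlinked: Nov 13, 2032 − 11 weeks = Aug 28, 2032.
The image is captured: Aug 28, 2032 − 2 weeks = Aug 14, 2032.
The tasking request is submitted: Aug 14, 2032 − 7 weeks = Jun 26, 2032.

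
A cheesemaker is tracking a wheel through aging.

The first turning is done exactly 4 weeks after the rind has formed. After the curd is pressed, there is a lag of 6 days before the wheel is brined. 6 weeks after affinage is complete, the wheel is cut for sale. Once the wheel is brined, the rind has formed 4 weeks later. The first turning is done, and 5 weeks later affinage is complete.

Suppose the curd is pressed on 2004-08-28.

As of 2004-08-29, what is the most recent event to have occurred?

The curd is pressed

The curd is pressed: Aug 28, 2004.
The wheel is brined: Aug 28, 2004 + 6 days = Sep 3, 2004.
The rind has formed: Sep 3, 2004 + 4 weeks = Oct 1, 2004.
The first turning is done: Oct 1, 2004 + 4 weeks = Oct 29, 2004.
Affinage is complete: Oct 29, 2004 + 5 weeks = Dec 3, 2004.
The wheel is cut for sale: Dec 3, 2004 + 6 weeks = Jan 14, 2005.
Aug 29, 2004 falls between when the curd is pressed (Aug 28, 2004) and when the wheel is brined (Sep 3, 2004).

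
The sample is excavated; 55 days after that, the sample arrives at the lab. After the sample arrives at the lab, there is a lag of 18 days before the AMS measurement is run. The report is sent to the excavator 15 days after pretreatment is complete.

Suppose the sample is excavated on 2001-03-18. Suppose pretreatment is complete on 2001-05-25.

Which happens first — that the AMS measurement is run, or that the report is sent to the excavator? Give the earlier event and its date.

The sample is excavated: Mar 18, 2001.
The sample arrives at the lab: Mar 18, 2001 + 55 days = May 12, 2001.
The AMS measurement is run: May 12, 2001 + 18 days = May 30, 2001.
Pretreatment is complete: May 25, 2001.
The report is sent to the excavator: May 25, 2001 + 15 days = Jun 9, 2001.
Comparing: the AMS measurement is run on May 30, 2001 vs the report is sent to the excavator on Jun 9, 2001. Earlier: the AMS measurement is run.

The AMS measurement is run — 2001-05-30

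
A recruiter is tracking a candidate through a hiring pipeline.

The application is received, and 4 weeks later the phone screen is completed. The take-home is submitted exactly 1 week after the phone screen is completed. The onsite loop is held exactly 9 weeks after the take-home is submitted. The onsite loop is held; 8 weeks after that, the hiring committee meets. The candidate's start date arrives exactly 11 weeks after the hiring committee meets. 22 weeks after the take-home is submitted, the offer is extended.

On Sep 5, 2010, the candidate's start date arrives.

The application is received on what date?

The candidate's start date arrives: Sep 5, 2010.
The hiring committee meets: Sep 5, 2010 − 11 weeks = Jun 20, 2010.
The onsite loop is held: Jun 20, 2010 − 8 weeks = Apr 25, 2010.
The take-home is submitted: Apr 25, 2010 − 9 weeks = Feb 21, 2010.
The phone screen is completed: Feb 21, 2010 − 1 week = Feb 14, 2010.
The application is received: Feb 14, 2010 − 4 weeks = Jan 17, 2010.

Jan 17, 2010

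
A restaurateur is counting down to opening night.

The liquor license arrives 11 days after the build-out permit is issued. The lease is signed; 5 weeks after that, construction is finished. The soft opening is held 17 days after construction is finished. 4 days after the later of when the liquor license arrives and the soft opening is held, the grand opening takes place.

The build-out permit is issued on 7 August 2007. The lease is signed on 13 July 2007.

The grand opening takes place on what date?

The build-out permit is issued: Aug 7, 2007.
The liquor license arrives: Aug 7, 2007 + 11 days = Aug 18, 2007.
The lease is signed: Jul 13, 2007.
Construction is finished: Jul 13, 2007 + 5 weeks = Aug 17, 2007.
The soft opening is held: Aug 17, 2007 + 17 days = Sep 3, 2007.
Both prerequisites met — the liquor license arrives (Aug 18, 2007), the soft opening is held (Sep 3, 2007); the later is Sep 3, 2007.
The grand opening takes place: Sep 3, 2007 + 4 days = Sep 7, 2007.

7 September 2007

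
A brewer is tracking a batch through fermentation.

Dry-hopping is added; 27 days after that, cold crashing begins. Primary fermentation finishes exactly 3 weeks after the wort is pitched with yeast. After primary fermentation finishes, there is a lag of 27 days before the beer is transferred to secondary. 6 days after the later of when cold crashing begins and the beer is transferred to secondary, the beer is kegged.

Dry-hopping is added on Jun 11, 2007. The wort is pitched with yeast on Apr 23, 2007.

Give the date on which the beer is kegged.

Jul 14, 2007

Dry-hopping is added: Jun 11, 2007.
Cold crashing begins: Jun 11, 2007 + 27 days = Jul 8, 2007.
The wort is pitched with yeast: Apr 23, 2007.
Primary fermentation finishes: Apr 23, 2007 + 3 weeks = May 14, 2007.
The beer is transferred to secondary: May 14, 2007 + 27 days = Jun 10, 2007.
Both prerequisites met — cold crashing begins (Jul 8, 2007), the beer is transferred to secondary (Jun 10, 2007); the later is Jul 8, 2007.
The beer is kegged: Jul 8, 2007 + 6 days = Jul 14, 2007.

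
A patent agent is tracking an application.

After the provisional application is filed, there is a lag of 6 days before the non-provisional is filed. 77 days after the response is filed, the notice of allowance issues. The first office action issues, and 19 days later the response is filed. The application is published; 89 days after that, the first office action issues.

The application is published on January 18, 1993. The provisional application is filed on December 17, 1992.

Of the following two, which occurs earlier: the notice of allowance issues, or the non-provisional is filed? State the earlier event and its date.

The non-provisional is filed — December 23, 1992

The application is published: Jan 18, 1993.
The first office action issues: Jan 18, 1993 + 89 days = Apr 17, 1993.
The response is filed: Apr 17, 1993 + 19 days = May 6, 1993.
The notice of allowance issues: May 6, 1993 + 77 days = Jul 22, 1993.
The provisional application is filed: Dec 17, 1992.
The non-provisional is filed: Dec 17, 1992 + 6 days = Dec 23, 1992.
Comparing: the notice of allowance issues on Jul 22, 1993 vs the non-provisional is filed on Dec 23, 1992. Earlier: the non-provisional is filed.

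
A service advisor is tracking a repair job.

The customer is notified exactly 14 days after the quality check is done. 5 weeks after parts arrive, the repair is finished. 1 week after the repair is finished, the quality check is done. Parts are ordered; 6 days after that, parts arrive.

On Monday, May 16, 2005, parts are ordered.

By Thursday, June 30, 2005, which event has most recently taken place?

Parts are ordered: May 16, 2005.
Parts arrive: May 16, 2005 + 6 days = May 22, 2005.
The repair is finished: May 22, 2005 + 5 weeks = Jun 26, 2005.
The quality check is done: Jun 26, 2005 + 1 week = Jul 3, 2005.
The customer is notified: Jul 3, 2005 + 14 days = Jul 17, 2005.
Jun 30, 2005 falls between when the repair is finished (Jun 26, 2005) and when the quality check is done (Jul 3, 2005).

The repair is finished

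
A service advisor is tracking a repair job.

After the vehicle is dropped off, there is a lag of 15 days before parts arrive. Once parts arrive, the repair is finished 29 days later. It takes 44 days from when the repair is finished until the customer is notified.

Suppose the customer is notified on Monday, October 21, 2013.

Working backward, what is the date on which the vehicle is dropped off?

The customer is notified: Oct 21, 2013.
The repair is finished: Oct 21, 2013 − 44 days = Sep 7, 2013.
Parts arrive: Sep 7, 2013 − 29 days = Aug 9, 2013.
The vehicle is dropped off: Aug 9, 2013 − 15 days = Jul 25, 2013.

Thursday, July 25, 2013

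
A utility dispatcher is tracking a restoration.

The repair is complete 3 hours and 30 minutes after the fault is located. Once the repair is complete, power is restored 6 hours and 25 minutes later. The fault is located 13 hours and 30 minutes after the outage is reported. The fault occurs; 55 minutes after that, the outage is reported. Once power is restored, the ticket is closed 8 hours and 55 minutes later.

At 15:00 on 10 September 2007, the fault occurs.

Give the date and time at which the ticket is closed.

The fault occurs: 15:00 Sep 10, 2007.
The outage is reported: 15:00 Sep 10, 2007 + 55m = 15:55 Sep 10, 2007.
The fault is located: 15:55 Sep 10, 2007 + 13h30m = 05:25 Sep 11, 2007.
The repair is complete: 05:25 Sep 11, 2007 + 3h30m = 08:55 Sep 11, 2007.
Power is restored: 08:55 Sep 11, 2007 + 6h25m = 15:20 Sep 11, 2007.
The ticket is closed: 15:20 Sep 11, 2007 + 8h55m = 00:15 Sep 12, 2007.

00:15 on 12 September 2007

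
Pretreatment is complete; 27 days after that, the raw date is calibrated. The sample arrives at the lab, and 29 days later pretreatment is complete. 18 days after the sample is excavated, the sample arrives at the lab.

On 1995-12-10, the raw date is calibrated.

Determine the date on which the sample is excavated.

1995-09-27

The raw date is calibrated: Dec 10, 1995.
Pretreatment is complete: Dec 10, 1995 − 27 days = Nov 13, 1995.
The sample arrives at the lab: Nov 13, 1995 − 29 days = Oct 15, 1995.
The sample is excavated: Oct 15, 1995 − 18 days = Sep 27, 1995.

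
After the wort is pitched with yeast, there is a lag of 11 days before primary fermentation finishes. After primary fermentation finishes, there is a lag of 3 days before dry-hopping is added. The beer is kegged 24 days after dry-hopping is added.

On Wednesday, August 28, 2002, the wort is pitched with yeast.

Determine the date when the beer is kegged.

Saturday, October 5, 2002

The wort is pitched with yeast: Aug 28, 2002.
Primary fermentation finishes: Aug 28, 2002 + 11 days = Sep 8, 2002.
Dry-hopping is added: Sep 8, 2002 + 3 days = Sep 11, 2002.
The beer is kegged: Sep 11, 2002 + 24 days = Oct 5, 2002.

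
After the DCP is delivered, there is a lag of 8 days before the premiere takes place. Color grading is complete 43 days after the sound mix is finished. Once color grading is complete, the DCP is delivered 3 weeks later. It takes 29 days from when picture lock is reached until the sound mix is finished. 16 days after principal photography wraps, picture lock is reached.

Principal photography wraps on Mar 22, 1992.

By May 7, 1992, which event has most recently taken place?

Principal photography wraps: Mar 22, 1992.
Picture lock is reached: Mar 22, 1992 + 16 days = Apr 7, 1992.
The sound mix is finished: Apr 7, 1992 + 29 days = May 6, 1992.
Color grading is complete: May 6, 1992 + 43 days = Jun 18, 1992.
The DCP is delivered: Jun 18, 1992 + 3 weeks = Jul 9, 1992.
The premiere takes place: Jul 9, 1992 + 8 days = Jul 17, 1992.
May 7, 1992 falls between when the sound mix is finished (May 6, 1992) and when color grading is complete (Jun 18, 1992).

The sound mix is finished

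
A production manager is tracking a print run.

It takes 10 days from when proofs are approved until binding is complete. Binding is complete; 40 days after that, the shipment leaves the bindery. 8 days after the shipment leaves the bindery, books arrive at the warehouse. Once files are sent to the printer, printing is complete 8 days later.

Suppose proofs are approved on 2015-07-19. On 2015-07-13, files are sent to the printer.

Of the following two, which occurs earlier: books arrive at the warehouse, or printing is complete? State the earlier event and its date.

Proofs are approved: Jul 19, 2015.
Binding is complete: Jul 19, 2015 + 10 days = Jul 29, 2015.
The shipment leaves the bindery: Jul 29, 2015 + 40 days = Sep 7, 2015.
Books arrive at the warehouse: Sep 7, 2015 + 8 days = Sep 15, 2015.
Files are sent to the printer: Jul 13, 2015.
Printing is complete: Jul 13, 2015 + 8 days = Jul 21, 2015.
Comparing: books arrive at the warehouse on Sep 15, 2015 vs printing is complete on Jul 21, 2015. Earlier: printing is complete.

Printing is complete — 2015-07-21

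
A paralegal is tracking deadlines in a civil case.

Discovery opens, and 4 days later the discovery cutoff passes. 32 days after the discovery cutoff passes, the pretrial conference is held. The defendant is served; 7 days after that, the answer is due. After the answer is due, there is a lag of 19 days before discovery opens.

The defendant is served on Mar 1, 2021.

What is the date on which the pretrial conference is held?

May 2, 2021

The defendant is served: Mar 1, 2021.
The answer is due: Mar 1, 2021 + 7 days = Mar 8, 2021.
Discovery opens: Mar 8, 2021 + 19 days = Mar 27, 2021.
The discovery cutoff passes: Mar 27, 2021 + 4 days = Mar 31, 2021.
The pretrial conference is held: Mar 31, 2021 + 32 days = May 2, 2021.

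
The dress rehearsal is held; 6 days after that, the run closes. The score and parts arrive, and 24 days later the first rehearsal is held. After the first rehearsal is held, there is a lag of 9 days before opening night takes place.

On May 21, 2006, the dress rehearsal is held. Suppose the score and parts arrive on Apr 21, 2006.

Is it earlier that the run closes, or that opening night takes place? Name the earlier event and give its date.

Opening night takes place — May 24, 2006

The dress rehearsal is held: May 21, 2006.
The run closes: May 21, 2006 + 6 days = May 27, 2006.
The score and parts arrive: Apr 21, 2006.
The first rehearsal is held: Apr 21, 2006 + 24 days = May 15, 2006.
Opening night takes place: May 15, 2006 + 9 days = May 24, 2006.
Comparing: the run closes on May 27, 2006 vs opening night takes place on May 24, 2006. Earlier: opening night takes place.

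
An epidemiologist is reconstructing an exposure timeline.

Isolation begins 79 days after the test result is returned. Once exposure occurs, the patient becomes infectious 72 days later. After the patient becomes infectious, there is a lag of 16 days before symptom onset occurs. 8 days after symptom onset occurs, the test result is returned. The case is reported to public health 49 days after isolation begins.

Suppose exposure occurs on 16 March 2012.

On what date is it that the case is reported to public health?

Exposure occurs: Mar 16, 2012.
The patient becomes infectious: Mar 16, 2012 + 72 days = May 27, 2012.
Symptom onset occurs: May 27, 2012 + 16 days = Jun 12, 2012.
The test result is returned: Jun 12, 2012 + 8 days = Jun 20, 2012.
Isolation begins: Jun 20, 2012 + 79 days = Sep 7, 2012.
The case is reported to public health: Sep 7, 2012 + 49 days = Oct 26, 2012.

26 October 2012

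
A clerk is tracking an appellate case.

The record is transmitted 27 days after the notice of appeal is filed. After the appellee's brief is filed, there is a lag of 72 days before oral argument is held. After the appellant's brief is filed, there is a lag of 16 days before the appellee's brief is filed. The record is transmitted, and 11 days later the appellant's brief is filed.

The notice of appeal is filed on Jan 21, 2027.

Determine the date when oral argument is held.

May 27, 2027

The notice of appeal is filed: Jan 21, 2027.
The record is transmitted: Jan 21, 2027 + 27 days = Feb 17, 2027.
The appellant's brief is filed: Feb 17, 2027 + 11 days = Feb 28, 2027.
The appellee's brief is filed: Feb 28, 2027 + 16 days = Mar 16, 2027.
Oral argument is held: Mar 16, 2027 + 72 days = May 27, 2027.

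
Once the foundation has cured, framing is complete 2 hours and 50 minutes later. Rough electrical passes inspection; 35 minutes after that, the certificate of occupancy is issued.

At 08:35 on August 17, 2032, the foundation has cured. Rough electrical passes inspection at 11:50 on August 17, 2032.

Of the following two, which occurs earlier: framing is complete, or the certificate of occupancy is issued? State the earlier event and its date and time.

The foundation has cured: 08:35 Aug 17, 2032.
Framing is complete: 08:35 Aug 17, 2032 + 2h50m = 11:25 Aug 17, 2032.
Rough electrical passes inspection: 11:50 Aug 17, 2032.
The certificate of occupancy is issued: 11:50 Aug 17, 2032 + 35m = 12:25 Aug 17, 2032.
Comparing: framing is complete at 11:25 Aug 17, 2032 vs the certificate of occupancy is issued at 12:25 Aug 17, 2032. Earlier: framing is complete.

Framing is complete — 11:25 on August 17, 2032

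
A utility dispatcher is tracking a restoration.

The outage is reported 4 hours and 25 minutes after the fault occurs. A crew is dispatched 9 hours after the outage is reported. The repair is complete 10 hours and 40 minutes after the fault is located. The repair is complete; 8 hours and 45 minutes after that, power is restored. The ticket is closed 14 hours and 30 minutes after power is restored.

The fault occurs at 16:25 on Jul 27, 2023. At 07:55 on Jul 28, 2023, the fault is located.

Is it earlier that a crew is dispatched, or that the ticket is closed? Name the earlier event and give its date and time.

The fault occurs: 16:25 Jul 27, 2023.
The outage is reported: 16:25 Jul 27, 2023 + 4h25m = 20:50 Jul 27, 2023.
A crew is dispatched: 20:50 Jul 27, 2023 + 9h = 05:50 Jul 28, 2023.
The fault is located: 07:55 Jul 28, 2023.
The repair is complete: 07:55 Jul 28, 2023 + 10h40m = 18:35 Jul 28, 2023.
Power is restored: 18:35 Jul 28, 2023 + 8h45m = 03:20 Jul 29, 2023.
The ticket is closed: 03:20 Jul 29, 2023 + 14h30m = 17:50 Jul 29, 2023.
Comparing: a crew is dispatched at 05:50 Jul 28, 2023 vs the ticket is closed at 17:50 Jul 29, 2023. Earlier: a crew is dispatched.

A crew is dispatched — 05:50 on Jul 28, 2023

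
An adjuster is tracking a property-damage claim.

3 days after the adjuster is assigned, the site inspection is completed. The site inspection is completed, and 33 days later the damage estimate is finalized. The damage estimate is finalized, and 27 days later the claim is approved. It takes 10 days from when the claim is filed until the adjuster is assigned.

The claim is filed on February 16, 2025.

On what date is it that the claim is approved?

April 30, 2025

The claim is filed: Feb 16, 2025.
The adjuster is assigned: Feb 16, 2025 + 10 days = Feb 26, 2025.
The site inspection is completed: Feb 26, 2025 + 3 days = Mar 1, 2025.
The damage estimate is finalized: Mar 1, 2025 + 33 days = Apr 3, 2025.
The claim is approved: Apr 3, 2025 + 27 days = Apr 30, 2025.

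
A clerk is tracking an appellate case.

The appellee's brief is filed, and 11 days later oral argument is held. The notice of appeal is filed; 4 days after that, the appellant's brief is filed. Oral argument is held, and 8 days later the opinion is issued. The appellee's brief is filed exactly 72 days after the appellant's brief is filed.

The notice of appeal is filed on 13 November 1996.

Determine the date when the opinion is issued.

16 February 1997

The notice of appeal is filed: Nov 13, 1996.
The appellant's brief is filed: Nov 13, 1996 + 4 days = Nov 17, 1996.
The appellee's brief is filed: Nov 17, 1996 + 72 days = Jan 28, 1997.
Oral argument is held: Jan 28, 1997 + 11 days = Feb 8, 1997.
The opinion is issued: Feb 8, 1997 + 8 days = Feb 16, 1997.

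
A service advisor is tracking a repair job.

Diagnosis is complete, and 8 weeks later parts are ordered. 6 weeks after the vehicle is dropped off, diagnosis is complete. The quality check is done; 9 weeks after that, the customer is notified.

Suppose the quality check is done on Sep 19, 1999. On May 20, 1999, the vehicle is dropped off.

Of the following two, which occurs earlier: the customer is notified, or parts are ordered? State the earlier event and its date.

The quality check is done: Sep 19, 1999.
The customer is notified: Sep 19, 1999 + 9 weeks = Nov 21, 1999.
The vehicle is dropped off: May 20, 1999.
Diagnosis is complete: May 20, 1999 + 6 weeks = Jul 1, 1999.
Parts are ordered: Jul 1, 1999 + 8 weeks = Aug 26, 1999.
Comparing: the customer is notified on Nov 21, 1999 vs parts are ordered on Aug 26, 1999. Earlier: parts are ordered.

Parts are ordered — Aug 26, 1999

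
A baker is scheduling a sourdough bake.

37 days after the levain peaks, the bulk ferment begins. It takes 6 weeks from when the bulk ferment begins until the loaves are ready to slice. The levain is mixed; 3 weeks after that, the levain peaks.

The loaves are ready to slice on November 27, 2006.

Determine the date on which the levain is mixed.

The loaves are ready to slice: Nov 27, 2006.
The bulk ferment begins: Nov 27, 2006 − 6 weeks = Oct 16, 2006.
The levain peaks: Oct 16, 2006 − 37 days = Sep 9, 2006.
The levain is mixed: Sep 9, 2006 − 3 weeks = Aug 19, 2006.

August 19, 2006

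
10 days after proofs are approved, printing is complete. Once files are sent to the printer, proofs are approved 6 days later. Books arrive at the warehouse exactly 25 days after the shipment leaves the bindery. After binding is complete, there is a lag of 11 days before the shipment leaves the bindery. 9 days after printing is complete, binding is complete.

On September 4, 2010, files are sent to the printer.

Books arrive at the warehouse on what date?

November 4, 2010

Files are sent to the printer: Sep 4, 2010.
Proofs are approved: Sep 4, 2010 + 6 days = Sep 10, 2010.
Printing is complete: Sep 10, 2010 + 10 days = Sep 20, 2010.
Binding is complete: Sep 20, 2010 + 9 days = Sep 29, 2010.
The shipment leaves the bindery: Sep 29, 2010 + 11 days = Oct 10, 2010.
Books arrive at the warehouse: Oct 10, 2010 + 25 days = Nov 4, 2010.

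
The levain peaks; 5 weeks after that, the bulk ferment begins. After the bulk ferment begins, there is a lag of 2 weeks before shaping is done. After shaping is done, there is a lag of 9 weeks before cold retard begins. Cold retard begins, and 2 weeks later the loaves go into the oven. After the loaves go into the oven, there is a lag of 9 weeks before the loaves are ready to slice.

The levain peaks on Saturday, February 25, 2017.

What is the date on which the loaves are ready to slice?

The levain peaks: Feb 25, 2017.
The bulk ferment begins: Feb 25, 2017 + 5 weeks = Apr 1, 2017.
Shaping is done: Apr 1, 2017 + 2 weeks = Apr 15, 2017.
Cold retard begins: Apr 15, 2017 + 9 weeks = Jun 17, 2017.
The loaves go into the oven: Jun 17, 2017 + 2 weeks = Jul 1, 2017.
The loaves are ready to slice: Jul 1, 2017 + 9 weeks = Sep 2, 2017.

Saturday, September 2, 2017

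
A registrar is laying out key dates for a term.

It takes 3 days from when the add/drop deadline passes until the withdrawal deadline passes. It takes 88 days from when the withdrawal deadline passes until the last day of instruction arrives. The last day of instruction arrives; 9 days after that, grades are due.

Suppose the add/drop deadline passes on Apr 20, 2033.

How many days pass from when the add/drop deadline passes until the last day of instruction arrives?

Causal path: the add/drop deadline passes → the withdrawal deadline passes → the last day of instruction arrives.
Total delay along the path: 3 + 88 = 91 days.

91 days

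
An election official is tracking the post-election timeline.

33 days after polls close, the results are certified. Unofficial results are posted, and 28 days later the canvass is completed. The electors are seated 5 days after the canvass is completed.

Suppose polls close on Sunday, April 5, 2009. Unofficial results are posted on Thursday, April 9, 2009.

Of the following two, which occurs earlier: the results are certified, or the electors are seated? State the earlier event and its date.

Polls close: Apr 5, 2009.
The results are certified: Apr 5, 2009 + 33 days = May 8, 2009.
Unofficial results are posted: Apr 9, 2009.
The canvass is completed: Apr 9, 2009 + 28 days = May 7, 2009.
The electors are seated: May 7, 2009 + 5 days = May 12, 2009.
Comparing: the results are certified on May 8, 2009 vs the electors are seated on May 12, 2009. Earlier: the results are certified.

The results are certified — Friday, May 8, 2009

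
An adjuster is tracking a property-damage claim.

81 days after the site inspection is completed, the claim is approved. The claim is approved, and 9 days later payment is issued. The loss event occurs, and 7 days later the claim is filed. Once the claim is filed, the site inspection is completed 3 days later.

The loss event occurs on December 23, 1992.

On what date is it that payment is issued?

The loss event occurs: Dec 23, 1992.
The claim is filed: Dec 23, 1992 + 7 days = Dec 30, 1992.
The site inspection is completed: Dec 30, 1992 + 3 days = Jan 2, 1993.
The claim is approved: Jan 2, 1993 + 81 days = Mar 24, 1993.
Payment is issued: Mar 24, 1993 + 9 days = Apr 2, 1993.

April 2, 1993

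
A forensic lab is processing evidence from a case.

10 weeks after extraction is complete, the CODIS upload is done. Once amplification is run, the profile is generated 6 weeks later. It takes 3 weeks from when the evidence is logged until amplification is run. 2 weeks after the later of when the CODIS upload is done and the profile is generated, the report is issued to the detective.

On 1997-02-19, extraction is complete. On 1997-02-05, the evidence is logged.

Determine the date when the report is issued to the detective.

Extraction is complete: Feb 19, 1997.
The CODIS upload is done: Feb 19, 1997 + 10 weeks = Apr 30, 1997.
The evidence is logged: Feb 5, 1997.
Amplification is run: Feb 5, 1997 + 3 weeks = Feb 26, 1997.
The profile is generated: Feb 26, 1997 + 6 weeks = Apr 9, 1997.
Both prerequisites met — the CODIS upload is done (Apr 30, 1997), the profile is generated (Apr 9, 1997); the later is Apr 30, 1997.
The report is issued to the detective: Apr 30, 1997 + 2 weeks = May 14, 1997.

1997-05-14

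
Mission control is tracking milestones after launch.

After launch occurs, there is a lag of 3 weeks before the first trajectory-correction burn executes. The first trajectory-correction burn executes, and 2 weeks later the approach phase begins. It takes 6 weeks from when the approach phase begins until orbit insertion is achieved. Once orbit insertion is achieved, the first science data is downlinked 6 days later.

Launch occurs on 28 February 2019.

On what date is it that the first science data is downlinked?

Launch occurs: Feb 28, 2019.
The first trajectory-correction burn executes: Feb 28, 2019 + 3 weeks = Mar 21, 2019.
The approach phase begins: Mar 21, 2019 + 2 weeks = Apr 4, 2019.
Orbit insertion is achieved: Apr 4, 2019 + 6 weeks = May 16, 2019.
The first science data is downlinked: May 16, 2019 + 6 days = May 22, 2019.

22 May 2019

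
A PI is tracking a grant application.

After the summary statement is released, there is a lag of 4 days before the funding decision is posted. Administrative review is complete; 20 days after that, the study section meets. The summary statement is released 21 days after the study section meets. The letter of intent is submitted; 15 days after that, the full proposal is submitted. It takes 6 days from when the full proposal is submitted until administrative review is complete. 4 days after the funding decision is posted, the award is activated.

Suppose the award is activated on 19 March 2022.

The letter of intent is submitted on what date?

8 January 2022

The award is activated: Mar 19, 2022.
The funding decision is posted: Mar 19, 2022 − 4 days = Mar 15, 2022.
The summary statement is released: Mar 15, 2022 − 4 days = Mar 11, 2022.
The study section meets: Mar 11, 2022 − 21 days = Feb 18, 2022.
Administrative review is complete: Feb 18, 2022 − 20 days = Jan 29, 2022.
The full proposal is submitted: Jan 29, 2022 − 6 days = Jan 23, 2022.
The letter of intent is submitted: Jan 23, 2022 − 15 days = Jan 8, 2022.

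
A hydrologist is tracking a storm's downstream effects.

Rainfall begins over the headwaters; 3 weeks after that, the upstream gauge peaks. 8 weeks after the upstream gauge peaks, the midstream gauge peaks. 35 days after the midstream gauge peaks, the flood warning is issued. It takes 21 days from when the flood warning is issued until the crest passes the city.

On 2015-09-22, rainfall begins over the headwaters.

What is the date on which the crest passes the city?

Rainfall begins over the headwaters: Sep 22, 2015.
The upstream gauge peaks: Sep 22, 2015 + 3 weeks = Oct 13, 2015.
The midstream gauge peaks: Oct 13, 2015 + 8 weeks = Dec 8, 2015.
The flood warning is issued: Dec 8, 2015 + 35 days = Jan 12, 2016.
The crest passes the city: Jan 12, 2016 + 21 days = Feb 2, 2016.

2016-02-02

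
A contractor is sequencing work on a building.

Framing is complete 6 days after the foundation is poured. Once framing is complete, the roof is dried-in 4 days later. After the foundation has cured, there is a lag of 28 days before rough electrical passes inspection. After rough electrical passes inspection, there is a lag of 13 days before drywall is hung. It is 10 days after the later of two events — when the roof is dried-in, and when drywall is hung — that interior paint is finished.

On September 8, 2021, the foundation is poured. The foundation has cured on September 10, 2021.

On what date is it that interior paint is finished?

October 31, 2021

The foundation is poured: Sep 8, 2021.
Framing is complete: Sep 8, 2021 + 6 days = Sep 14, 2021.
The roof is dried-in: Sep 14, 2021 + 4 days = Sep 18, 2021.
The foundation has cured: Sep 10, 2021.
Rough electrical passes inspection: Sep 10, 2021 + 28 days = Oct 8, 2021.
Drywall is hung: Oct 8, 2021 + 13 days = Oct 21, 2021.
Both prerequisites met — the roof is dried-in (Sep 18, 2021), drywall is hung (Oct 21, 2021); the later is Oct 21, 2021.
Interior paint is finished: Oct 21, 2021 + 10 days = Oct 31, 2021.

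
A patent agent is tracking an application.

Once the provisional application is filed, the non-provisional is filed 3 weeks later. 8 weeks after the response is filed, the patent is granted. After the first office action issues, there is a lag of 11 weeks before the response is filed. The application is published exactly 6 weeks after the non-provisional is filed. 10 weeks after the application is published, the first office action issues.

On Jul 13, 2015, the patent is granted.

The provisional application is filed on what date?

The patent is granted: Jul 13, 2015.
The response is filed: Jul 13, 2015 − 8 weeks = May 18, 2015.
The first office action issues: May 18, 2015 − 11 weeks = Mar 2, 2015.
The application is published: Mar 2, 2015 − 10 weeks = Dec 22, 2014.
The non-provisional is filed: Dec 22, 2014 − 6 weeks = Nov 10, 2014.
The provisional application is filed: Nov 10, 2014 − 3 weeks = Oct 20, 2014.

Oct 20, 2014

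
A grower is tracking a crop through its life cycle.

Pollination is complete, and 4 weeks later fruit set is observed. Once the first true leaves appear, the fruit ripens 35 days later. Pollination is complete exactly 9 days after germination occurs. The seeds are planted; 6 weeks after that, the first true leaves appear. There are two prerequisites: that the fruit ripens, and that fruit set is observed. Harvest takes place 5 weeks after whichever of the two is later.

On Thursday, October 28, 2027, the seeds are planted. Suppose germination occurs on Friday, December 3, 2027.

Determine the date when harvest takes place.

The seeds are planted: Oct 28, 2027.
The first true leaves appear: Oct 28, 2027 + 6 weeks = Dec 9, 2027.
The fruit ripens: Dec 9, 2027 + 35 days = Jan 13, 2028.
Germination occurs: Dec 3, 2027.
Pollination is complete: Dec 3, 2027 + 9 days = Dec 12, 2027.
Fruit set is observed: Dec 12, 2027 + 4 weeks = Jan 9, 2028.
Both prerequisites met — the fruit ripens (Jan 13, 2028), fruit set is observed (Jan 9, 2028); the later is Jan 13, 2028.
Harvest takes place: Jan 13, 2028 + 5 weeks = Feb 17, 2028.

Thursday, February 17, 2028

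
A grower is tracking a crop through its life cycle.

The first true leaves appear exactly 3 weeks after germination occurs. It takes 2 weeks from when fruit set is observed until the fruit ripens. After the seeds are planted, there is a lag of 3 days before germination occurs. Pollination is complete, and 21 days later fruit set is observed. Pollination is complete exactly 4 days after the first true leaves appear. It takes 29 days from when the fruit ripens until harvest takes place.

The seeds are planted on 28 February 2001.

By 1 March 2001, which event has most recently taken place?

The seeds are planted

The seeds are planted: Feb 28, 2001.
Germination occurs: Feb 28, 2001 + 3 days = Mar 3, 2001.
The first true leaves appear: Mar 3, 2001 + 3 weeks = Mar 24, 2001.
Pollination is complete: Mar 24, 2001 + 4 days = Mar 28, 2001.
Fruit set is observed: Mar 28, 2001 + 21 days = Apr 18, 2001.
The fruit ripens: Apr 18, 2001 + 2 weeks = May 2, 2001.
Harvest takes place: May 2, 2001 + 29 days = May 31, 2001.
Mar 1, 2001 falls between when the seeds are planted (Feb 28, 2001) and when germination occurs (Mar 3, 2001).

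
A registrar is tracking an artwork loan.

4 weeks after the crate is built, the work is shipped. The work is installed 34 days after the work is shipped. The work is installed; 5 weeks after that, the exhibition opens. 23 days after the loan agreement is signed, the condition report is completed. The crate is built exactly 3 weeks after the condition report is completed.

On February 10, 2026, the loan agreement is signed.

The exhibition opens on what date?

The loan agreement is signed: Feb 10, 2026.
The condition report is completed: Feb 10, 2026 + 23 days = Mar 5, 2026.
The crate is built: Mar 5, 2026 + 3 weeks = Mar 26, 2026.
The work is shipped: Mar 26, 2026 + 4 weeks = Apr 23, 2026.
The work is installed: Apr 23, 2026 + 34 days = May 27, 2026.
The exhibition opens: May 27, 2026 + 5 weeks = Jul 1, 2026.

July 1, 2026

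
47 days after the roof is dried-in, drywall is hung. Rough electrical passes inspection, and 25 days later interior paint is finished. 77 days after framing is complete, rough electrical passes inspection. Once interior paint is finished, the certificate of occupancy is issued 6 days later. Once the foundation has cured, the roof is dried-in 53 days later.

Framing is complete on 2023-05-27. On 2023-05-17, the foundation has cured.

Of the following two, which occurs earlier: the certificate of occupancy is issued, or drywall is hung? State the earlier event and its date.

Framing is complete: May 27, 2023.
Rough electrical passes inspection: May 27, 2023 + 77 days = Aug 12, 2023.
Interior paint is finished: Aug 12, 2023 + 25 days = Sep 6, 2023.
The certificate of occupancy is issued: Sep 6, 2023 + 6 days = Sep 12, 2023.
The foundation has cured: May 17, 2023.
The roof is dried-in: May 17, 2023 + 53 days = Jul 9, 2023.
Drywall is hung: Jul 9, 2023 + 47 days = Aug 25, 2023.
Comparing: the certificate of occupancy is issued on Sep 12, 2023 vs drywall is hung on Aug 25, 2023. Earlier: drywall is hung.

Drywall is hung — 2023-08-25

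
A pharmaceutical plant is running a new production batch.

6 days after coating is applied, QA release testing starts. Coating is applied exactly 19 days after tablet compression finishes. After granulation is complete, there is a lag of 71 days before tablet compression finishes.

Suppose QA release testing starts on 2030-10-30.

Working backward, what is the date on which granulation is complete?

2030-07-26

QA release testing starts: Oct 30, 2030.
Coating is applied: Oct 30, 2030 − 6 days = Oct 24, 2030.
Tablet compression finishes: Oct 24, 2030 − 19 days = Oct 5, 2030.
Granulation is complete: Oct 5, 2030 − 71 days = Jul 26, 2030.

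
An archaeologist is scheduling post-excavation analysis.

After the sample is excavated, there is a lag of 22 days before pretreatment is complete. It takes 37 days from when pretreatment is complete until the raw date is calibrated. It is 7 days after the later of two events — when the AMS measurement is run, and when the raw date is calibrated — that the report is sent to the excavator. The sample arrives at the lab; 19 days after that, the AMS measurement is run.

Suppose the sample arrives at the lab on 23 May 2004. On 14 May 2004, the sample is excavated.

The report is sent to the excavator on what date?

The sample arrives at the lab: May 23, 2004.
The AMS measurement is run: May 23, 2004 + 19 days = Jun 11, 2004.
The sample is excavated: May 14, 2004.
Pretreatment is complete: May 14, 2004 + 22 days = Jun 5, 2004.
The raw date is calibrated: Jun 5, 2004 + 37 days = Jul 12, 2004.
Both prerequisites met — the AMS measurement is run (Jun 11, 2004), the raw date is calibrated (Jul 12, 2004); the later is Jul 12, 2004.
The report is sent to the excavator: Jul 12, 2004 + 7 days = Jul 19, 2004.

19 July 2004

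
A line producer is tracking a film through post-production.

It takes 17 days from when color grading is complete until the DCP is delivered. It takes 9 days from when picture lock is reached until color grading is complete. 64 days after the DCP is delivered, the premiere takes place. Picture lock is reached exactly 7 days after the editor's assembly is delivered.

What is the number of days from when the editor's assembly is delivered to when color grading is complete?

16 days

Causal path: the editor's assembly is delivered → picture lock is reached → color grading is complete.
Total delay along the path: 7 + 9 = 16 days.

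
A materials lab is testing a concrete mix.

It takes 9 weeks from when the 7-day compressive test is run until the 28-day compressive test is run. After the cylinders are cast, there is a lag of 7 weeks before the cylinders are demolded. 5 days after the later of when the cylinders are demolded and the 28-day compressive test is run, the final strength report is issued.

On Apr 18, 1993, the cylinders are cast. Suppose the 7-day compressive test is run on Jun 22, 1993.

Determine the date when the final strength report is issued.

The cylinders are cast: Apr 18, 1993.
The cylinders are demolded: Apr 18, 1993 + 7 weeks = Jun 6, 1993.
The 7-day compressive test is run: Jun 22, 1993.
The 28-day compressive test is run: Jun 22, 1993 + 9 weeks = Aug 24, 1993.
Both prerequisites met — the cylinders are demolded (Jun 6, 1993), the 28-day compressive test is run (Aug 24, 1993); the later is Aug 24, 1993.
The final strength report is issued: Aug 24, 1993 + 5 days = Aug 29, 1993.

Aug 29, 1993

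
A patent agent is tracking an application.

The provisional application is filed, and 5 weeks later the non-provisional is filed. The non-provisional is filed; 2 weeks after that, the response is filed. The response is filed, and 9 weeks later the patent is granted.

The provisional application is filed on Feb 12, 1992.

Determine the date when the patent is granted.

Jun 3, 1992

The provisional application is filed: Feb 12, 1992.
The non-provisional is filed: Feb 12, 1992 + 5 weeks = Mar 18, 1992.
The response is filed: Mar 18, 1992 + 2 weeks = Apr 1, 1992.
The patent is granted: Apr 1, 1992 + 9 weeks = Jun 3, 1992.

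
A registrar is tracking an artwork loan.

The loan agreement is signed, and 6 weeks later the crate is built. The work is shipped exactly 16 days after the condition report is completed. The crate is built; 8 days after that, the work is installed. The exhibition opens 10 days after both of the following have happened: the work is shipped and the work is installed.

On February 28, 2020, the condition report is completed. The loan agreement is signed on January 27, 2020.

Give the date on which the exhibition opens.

The condition report is completed: Feb 28, 2020.
The work is shipped: Feb 28, 2020 + 16 days = Mar 15, 2020.
The loan agreement is signed: Jan 27, 2020.
The crate is built: Jan 27, 2020 + 6 weeks = Mar 9, 2020.
The work is installed: Mar 9, 2020 + 8 days = Mar 17, 2020.
Both prerequisites met — the work is shipped (Mar 15, 2020), the work is installed (Mar 17, 2020); the later is Mar 17, 2020.
The exhibition opens: Mar 17, 2020 + 10 days = Mar 27, 2020.

March 27, 2020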